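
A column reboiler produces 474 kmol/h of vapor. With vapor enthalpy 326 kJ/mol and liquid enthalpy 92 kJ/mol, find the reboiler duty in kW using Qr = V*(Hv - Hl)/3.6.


Qr = 474 * (326 - 92) / 3.6 = 474 * 234 / 3.6 = 30810

30810 kW


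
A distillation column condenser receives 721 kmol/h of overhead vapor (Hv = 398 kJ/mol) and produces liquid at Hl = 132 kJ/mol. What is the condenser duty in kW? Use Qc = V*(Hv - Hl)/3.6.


Qc = 721 * (398 - 132) / 3.6 = 721 * 266 / 3.6 = 53270

53270 kW


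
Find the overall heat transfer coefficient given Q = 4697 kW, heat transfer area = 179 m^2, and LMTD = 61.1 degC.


From Q = U*A*LMTD, U = Q / (A * LMTD)
U = 4697 / (179 * 61.1) = 4697 / 10936.9 = 0.4295

0.4295 kW/(m^2*K)


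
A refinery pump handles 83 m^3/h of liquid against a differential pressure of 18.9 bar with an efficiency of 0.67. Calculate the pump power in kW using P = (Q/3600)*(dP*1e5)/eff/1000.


Q = 83 / 3600 = 0.0230556 m^3/s
P = 0.0230556 * (18.9 * 1e5) / 0.67 / 1000 = 65.04

65.04 kW


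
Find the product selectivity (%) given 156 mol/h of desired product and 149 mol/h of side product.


Selectivity = desired / (desired + undesired) * 100
Total products = 156 + 149 = 305 mol/h
S = 156 / 305 * 100
= 0.5115 * 100
= 51.15 %

51.15 %


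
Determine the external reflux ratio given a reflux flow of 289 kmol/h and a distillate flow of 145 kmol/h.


Reflux ratio definition: R = L / D (liquid returned / distillate withdrawn)
L = 289 kmol/h, D = 145 kmol/h
R = 289 / 145 = 1.993

1.993


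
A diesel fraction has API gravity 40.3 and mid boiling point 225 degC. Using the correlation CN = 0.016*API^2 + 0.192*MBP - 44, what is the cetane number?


CN = 0.016 * 40.3^2 + 0.192 * 225 - 44
CN = 25.98544 + 43.2 - 44 = 25.18544

25.18544


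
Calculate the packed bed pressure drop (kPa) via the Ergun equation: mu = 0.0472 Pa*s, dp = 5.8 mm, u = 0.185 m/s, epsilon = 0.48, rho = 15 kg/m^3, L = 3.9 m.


dp = 5.8 mm = 0.0058 m
Viscous term = 150*0.0472*0.185*(1-0.48)^2 / (0.0058^2*0.48^3) = 95198.9
Inertial term = 1.75*15*0.185^2*(1-0.48) / (0.0058*0.48^3) = 728.324
dP/L = 95198.9 + 728.324 = 95927.2 Pa/m
dP = 95927.2 * 3.9 / 1000 = 374.1 kPa

374.1 kPa


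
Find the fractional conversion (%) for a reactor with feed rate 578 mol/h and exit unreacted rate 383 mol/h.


X = (F_in - F_out) / F_in * 100
Moles reacted = 578 - 383 = 195
X = 195 / 578 * 100
= 0.3374 * 100
= 33.74 %

33.74 %


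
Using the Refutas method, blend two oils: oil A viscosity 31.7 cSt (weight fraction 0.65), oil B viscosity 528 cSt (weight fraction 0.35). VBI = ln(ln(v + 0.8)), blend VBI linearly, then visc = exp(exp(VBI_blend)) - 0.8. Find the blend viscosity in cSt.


Refutas method: VBN_i = 14.534*ln(ln(visc_i + 0.8)) + 10.975, blended linearly by mass fraction; since VBN is linear in VBI_i = ln(ln(visc_i + 0.8)) and the fractions sum to 1, blend VBI directly: visc = exp(exp(VBI_blend)) - 0.8
VBI_1 = ln(ln(31.7 + 0.8)) = 1.24739
VBI_2 = ln(ln(528 + 0.8)) = 1.83587
VBI_blend = 0.65 * 1.24739 + 0.35 * 1.83587 = 1.45336
visc_blend = exp(exp(1.45336)) - 0.8 = 71.26

71.26 cSt


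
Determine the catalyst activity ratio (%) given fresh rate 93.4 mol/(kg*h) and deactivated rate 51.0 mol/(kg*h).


Activity (%) = (rate_used / rate_fresh) * 100
rate_used = 51.0, rate_fresh = 93.4
= (51.0 / 93.4) * 100
= 0.5460 * 100 = 54.60

54.60 %


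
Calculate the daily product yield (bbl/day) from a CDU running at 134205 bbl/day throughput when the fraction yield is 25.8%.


Crude throughput = 134205 bbl/day
Fraction yield = 25.8%
yield = throughput * fraction / 100
yield = 134205 * 25.8 / 100 = 34624.89

34624.89 bbl/day


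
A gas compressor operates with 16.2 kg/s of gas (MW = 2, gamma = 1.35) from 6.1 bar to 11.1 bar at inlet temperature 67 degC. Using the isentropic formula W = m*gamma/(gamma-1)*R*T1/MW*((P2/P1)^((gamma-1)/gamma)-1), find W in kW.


Isentropic work: W = m*(gamma/(gamma-1))*(R*T1/MW)*((P2/P1)^((gamma-1)/gamma) - 1)
T1 = 67 + 273.15 = 340.15 K
Pressure ratio = 11.1 / 6.1 = 1.81967
Exponent = (1.35 - 1)/1.35 = 0.259259
(P2/P1)^exp - 1 = 1.81967^0.259259 - 1 = 0.167899
W = 16.2 * 1.35 / 0.35 * 8.314 * 340.15 / 2 * 0.167899 = 14830

14830 kW


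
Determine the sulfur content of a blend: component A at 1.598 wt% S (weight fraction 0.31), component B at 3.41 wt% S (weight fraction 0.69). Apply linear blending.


Linear sulfur blending: S_blend = x1*S1 + x2*S2
Contribution 1: 0.31 * 1.598 = 0.49538 wt%
Contribution 2: 0.69 * 3.41 = 2.3529 wt%
S_blend = 0.49538 + 2.3529 = 2.84828

2.84828 wt%


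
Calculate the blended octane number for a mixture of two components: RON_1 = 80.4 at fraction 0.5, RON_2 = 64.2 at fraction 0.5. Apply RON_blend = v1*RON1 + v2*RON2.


Linear blending: RON_blend = sum(vi * RONi)
Contribution 1: 0.5 * 80.4 = 40.2
Contribution 2: 0.5 * 64.2 = 32.1
RON_blend = 40.2 + 32.1 = 72.3

72.3


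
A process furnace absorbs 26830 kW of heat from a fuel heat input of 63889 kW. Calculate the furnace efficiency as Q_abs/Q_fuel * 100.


Furnace efficiency = Q_absorbed / Q_fuel * 100
= 26830 / 63889 * 100 = 41.99

41.99 %


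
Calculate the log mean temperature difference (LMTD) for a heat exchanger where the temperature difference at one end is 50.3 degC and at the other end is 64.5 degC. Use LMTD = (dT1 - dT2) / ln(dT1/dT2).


LMTD = (dT1 - dT2) / ln(dT1/dT2)
= (50.3 - 64.5) / ln(50.3 / 64.5) = -14.2 / -0.24866 = 57.11

57.11 degC


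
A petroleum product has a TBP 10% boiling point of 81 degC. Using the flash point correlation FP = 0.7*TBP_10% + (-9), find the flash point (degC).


FP = 0.7 * 81 + (-9) = 47.7

47.7 degC


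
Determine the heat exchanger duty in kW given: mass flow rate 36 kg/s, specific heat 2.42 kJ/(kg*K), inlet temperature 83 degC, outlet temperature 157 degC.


Q = m_dot * cp * delta_T
delta_T = 157 - 83 = 74 K
Q = 36 * 2.42 * 74
= 87.12 * 74
= 6446.88 kW

6446.88 kW


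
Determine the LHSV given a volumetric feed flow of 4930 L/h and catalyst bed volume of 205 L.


LHSV = volumetric feed rate / catalyst volume
= 4930 L/h / 205 L
= 24.05 h^-1

24.05 h^-1


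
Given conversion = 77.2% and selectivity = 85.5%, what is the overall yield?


Overall yield = conversion (%) * selectivity (%) / 100
Conversion = 77.2%, Selectivity = 85.5%
Y = 77.2 * 85.5 / 100
= 66.006 %

66.006 %


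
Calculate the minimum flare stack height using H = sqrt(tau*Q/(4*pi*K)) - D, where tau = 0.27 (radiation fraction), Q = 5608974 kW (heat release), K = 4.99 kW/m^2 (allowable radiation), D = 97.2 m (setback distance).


tau*Q/(4*pi*K) = 0.27 * 5608974 / (4 * pi * 4.99) = 24151.1
sqrt(24151.1) = 155.406
H = 155.406 - 97.2 = 58.21

58.21 m


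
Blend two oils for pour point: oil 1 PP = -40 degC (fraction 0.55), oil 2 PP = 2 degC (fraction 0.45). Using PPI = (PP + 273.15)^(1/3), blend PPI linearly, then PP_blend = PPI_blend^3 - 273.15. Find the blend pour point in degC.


PPI_1 = (-40 + 273.15)^(1/3) = 6.15477
PPI_2 = (2 + 273.15)^(1/3) = 6.504139
PPI_blend = 0.55 * 6.15477 + 0.45 * 6.504139 = 6.311986
PP_blend = 6.311986^3 - 273.15 = 251.4769 - 273.15 = -21.67

-21.67 degC


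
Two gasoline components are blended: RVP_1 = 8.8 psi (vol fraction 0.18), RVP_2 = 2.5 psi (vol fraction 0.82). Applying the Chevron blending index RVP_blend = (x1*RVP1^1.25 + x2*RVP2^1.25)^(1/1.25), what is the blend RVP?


Chevron index: RVP_blend = (sum xi*RVPi^1.25)^(1/1.25)
RVP^1.25 terms: 0.18 * 8.8^1.25 + 0.82 * 2.5^1.25 = 5.30594
RVP_blend = 5.30594^(1/1.25) = 3.800

3.800 psi


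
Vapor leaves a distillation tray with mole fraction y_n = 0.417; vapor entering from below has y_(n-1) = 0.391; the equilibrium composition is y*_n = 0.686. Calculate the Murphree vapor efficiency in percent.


Murphree vapor efficiency: EMV = (y_n - y_(n-1)) / (y*_n - y_(n-1)) * 100
EMV = (0.417 - 0.391) / (0.686 - 0.391) * 100 = 0.026 / 0.295 * 100 = 8.814

8.814 %


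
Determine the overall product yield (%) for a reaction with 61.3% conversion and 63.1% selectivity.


Overall yield = conversion (%) * selectivity (%) / 100
Conversion = 61.3%, Selectivity = 63.1%
Y = 61.3 * 63.1 / 100
= 38.6803 %

38.6803 %


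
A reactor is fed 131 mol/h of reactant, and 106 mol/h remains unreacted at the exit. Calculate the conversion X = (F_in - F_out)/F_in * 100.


X = (F_in - F_out) / F_in * 100
Moles reacted = 131 - 106 = 25
X = 25 / 131 * 100
= 0.1908 * 100
= 19.08 %

19.08 %


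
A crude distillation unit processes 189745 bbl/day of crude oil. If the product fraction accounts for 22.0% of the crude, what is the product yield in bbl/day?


Crude throughput = 189745 bbl/day
Fraction yield = 22.0%
yield = throughput * fraction / 100
yield = 189745 * 22.0 / 100 = 41743.9

41743.9 bbl/day


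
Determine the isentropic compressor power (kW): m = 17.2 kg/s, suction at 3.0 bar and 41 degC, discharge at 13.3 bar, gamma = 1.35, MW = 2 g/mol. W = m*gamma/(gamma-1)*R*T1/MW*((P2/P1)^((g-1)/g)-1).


Isentropic work: W = m*(gamma/(gamma-1))*(R*T1/MW)*((P2/P1)^((gamma-1)/gamma) - 1)
T1 = 41 + 273.15 = 314.15 K
Pressure ratio = 13.3 / 3.0 = 4.43333
Exponent = (1.35 - 1)/1.35 = 0.259259
(P2/P1)^exp - 1 = 4.43333^0.259259 - 1 = 0.471196
W = 17.2 * 1.35 / 0.35 * 8.314 * 314.15 / 2 * 0.471196 = 40820

40820 kW


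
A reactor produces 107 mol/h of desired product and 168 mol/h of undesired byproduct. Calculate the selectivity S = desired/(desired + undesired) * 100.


Selectivity = desired / (desired + undesired) * 100
Total products = 107 + 168 = 275 mol/h
S = 107 / 275 * 100
= 0.3891 * 100
= 38.91 %

38.91 %


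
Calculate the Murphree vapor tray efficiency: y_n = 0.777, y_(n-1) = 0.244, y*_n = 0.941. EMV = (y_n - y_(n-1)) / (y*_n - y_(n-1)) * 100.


Murphree vapor efficiency: EMV = (y_n - y_(n-1)) / (y*_n - y_(n-1)) * 100
EMV = (0.777 - 0.244) / (0.941 - 0.244) * 100 = 0.533 / 0.697 * 100 = 76.47

76.47 %


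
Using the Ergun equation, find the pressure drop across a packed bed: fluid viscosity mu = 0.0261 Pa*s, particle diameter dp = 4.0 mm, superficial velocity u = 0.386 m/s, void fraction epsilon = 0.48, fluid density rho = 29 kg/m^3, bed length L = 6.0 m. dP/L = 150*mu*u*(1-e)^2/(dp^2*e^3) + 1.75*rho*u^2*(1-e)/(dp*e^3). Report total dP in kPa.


dp = 4.0 mm = 0.004 m
Viscous term = 150*0.0261*0.386*(1-0.48)^2 / (0.004^2*0.48^3) = 230931
Inertial term = 1.75*29*0.386^2*(1-0.48) / (0.004*0.48^3) = 8888.54
dP/L = 230931 + 8888.54 = 239820 Pa/m
dP = 239820 * 6.0 / 1000 = 1439 kPa

1439 kPa


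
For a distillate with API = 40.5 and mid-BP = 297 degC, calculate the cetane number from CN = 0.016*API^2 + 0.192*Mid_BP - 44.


CN = 0.016 * 40.5^2 + 0.192 * 297 - 44
CN = 26.244 + 57.024 - 44 = 39.268

39.268


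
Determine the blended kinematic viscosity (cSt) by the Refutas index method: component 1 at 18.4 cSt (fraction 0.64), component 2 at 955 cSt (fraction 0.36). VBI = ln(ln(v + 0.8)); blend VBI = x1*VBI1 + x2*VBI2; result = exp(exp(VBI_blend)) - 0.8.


Refutas method: VBN_i = 14.534*ln(ln(visc_i + 0.8)) + 10.975, blended linearly by mass fraction; since VBN is linear in VBI_i = ln(ln(visc_i + 0.8)) and the fractions sum to 1, blend VBI directly: visc = exp(exp(VBI_blend)) - 0.8
VBI_1 = ln(ln(18.4 + 0.8)) = 1.08347
VBI_2 = ln(ln(955 + 0.8)) = 1.92608
VBI_blend = 0.64 * 1.08347 + 0.36 * 1.92608 = 1.38681
visc_blend = exp(exp(1.38681)) - 0.8 = 53.91

53.91 cSt


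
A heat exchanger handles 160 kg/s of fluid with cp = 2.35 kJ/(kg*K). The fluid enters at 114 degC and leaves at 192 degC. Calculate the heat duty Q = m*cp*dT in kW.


Q = m_dot * cp * delta_T
delta_T = 192 - 114 = 78 K
Q = 160 * 2.35 * 78
= 376 * 78
= 29328 kW

29328 kW


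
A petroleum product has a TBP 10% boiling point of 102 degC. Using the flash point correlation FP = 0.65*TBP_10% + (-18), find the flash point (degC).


FP = 0.65 * 102 + (-18) = 48.3

48.3 degC


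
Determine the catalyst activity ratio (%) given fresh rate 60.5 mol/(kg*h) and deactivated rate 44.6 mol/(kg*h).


Activity (%) = (rate_used / rate_fresh) * 100
rate_used = 44.6, rate_fresh = 60.5
= (44.6 / 60.5) * 100
= 0.7372 * 100 = 73.72

73.72 %


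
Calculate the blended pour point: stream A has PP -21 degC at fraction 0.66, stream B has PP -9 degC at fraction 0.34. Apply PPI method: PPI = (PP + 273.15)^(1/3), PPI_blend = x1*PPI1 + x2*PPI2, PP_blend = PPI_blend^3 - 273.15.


PPI_1 = (-21 + 273.15)^(1/3) = 6.317613
PPI_2 = (-9 + 273.15)^(1/3) = 6.416283
PPI_blend = 0.66 * 6.317613 + 0.34 * 6.416283 = 6.351161
PP_blend = 6.351161^3 - 273.15 = 256.1883 - 273.15 = -16.96

-16.96 degC


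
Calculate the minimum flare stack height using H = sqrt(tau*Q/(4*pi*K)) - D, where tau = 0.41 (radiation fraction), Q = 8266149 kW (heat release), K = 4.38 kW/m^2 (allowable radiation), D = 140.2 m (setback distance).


tau*Q/(4*pi*K) = 0.41 * 8266149 / (4 * pi * 4.38) = 61574.8
sqrt(61574.8) = 248.143
H = 248.143 - 140.2 = 107.9

107.9 m


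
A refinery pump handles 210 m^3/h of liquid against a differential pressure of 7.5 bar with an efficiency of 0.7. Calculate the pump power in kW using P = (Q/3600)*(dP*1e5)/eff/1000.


Q = 210 / 3600 = 0.0583333 m^3/s
P = 0.0583333 * (7.5 * 1e5) / 0.7 / 1000 = 62.50

62.50 kW


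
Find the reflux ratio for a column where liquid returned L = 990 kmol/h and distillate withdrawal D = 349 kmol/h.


Reflux ratio definition: R = L / D (liquid returned / distillate withdrawn)
L = 990 kmol/h, D = 349 kmol/h
R = 990 / 349 = 2.837

2.837


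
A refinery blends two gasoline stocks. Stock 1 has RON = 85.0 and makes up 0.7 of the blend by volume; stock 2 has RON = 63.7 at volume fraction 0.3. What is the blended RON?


Linear blending: RON_blend = sum(vi * RONi)
Contribution 1: 0.7 * 85.0 = 59.5
Contribution 2: 0.3 * 63.7 = 19.11
RON_blend = 59.5 + 19.11 = 78.61

78.61


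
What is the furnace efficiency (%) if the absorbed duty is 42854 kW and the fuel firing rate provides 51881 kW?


Furnace efficiency = Q_absorbed / Q_fuel * 100
= 42854 / 51881 * 100 = 82.60

82.60 %


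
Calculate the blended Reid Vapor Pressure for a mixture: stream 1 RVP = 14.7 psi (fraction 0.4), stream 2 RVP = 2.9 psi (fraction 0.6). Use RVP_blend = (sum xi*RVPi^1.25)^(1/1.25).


Chevron index: RVP_blend = (sum xi*RVPi^1.25)^(1/1.25)
RVP^1.25 terms: 0.4 * 14.7^1.25 + 0.6 * 2.9^1.25 = 13.7841
RVP_blend = 13.7841^(1/1.25) = 8.156

8.156 psi


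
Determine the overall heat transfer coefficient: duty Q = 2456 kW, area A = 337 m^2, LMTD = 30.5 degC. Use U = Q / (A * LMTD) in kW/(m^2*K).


From Q = U*A*LMTD, U = Q / (A * LMTD)
U = 2456 / (337 * 30.5) = 2456 / 10278.5 = 0.2389

0.2389 kW/(m^2*K)


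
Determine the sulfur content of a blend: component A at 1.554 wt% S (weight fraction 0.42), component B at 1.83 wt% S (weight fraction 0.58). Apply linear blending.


Linear sulfur blending: S_blend = x1*S1 + x2*S2
Contribution 1: 0.42 * 1.554 = 0.65268 wt%
Contribution 2: 0.58 * 1.83 = 1.0614 wt%
S_blend = 0.65268 + 1.0614 = 1.71408

1.71408 wt%


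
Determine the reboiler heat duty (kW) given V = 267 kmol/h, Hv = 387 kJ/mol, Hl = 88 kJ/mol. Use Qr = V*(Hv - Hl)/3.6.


Qr = 267 * (387 - 88) / 3.6 = 267 * 299 / 3.6 = 22180

22180 kW


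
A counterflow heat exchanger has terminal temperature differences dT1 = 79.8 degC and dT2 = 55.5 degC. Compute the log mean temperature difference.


LMTD = (dT1 - dT2) / ln(dT1/dT2)
= (79.8 - 55.5) / ln(79.8 / 55.5) = 24.3 / 0.36314 = 66.92

66.92 degC


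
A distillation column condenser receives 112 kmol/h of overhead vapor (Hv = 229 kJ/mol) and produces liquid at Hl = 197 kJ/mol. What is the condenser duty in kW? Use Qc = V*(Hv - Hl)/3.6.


Qc = 112 * (229 - 197) / 3.6 = 112 * 32 / 3.6 = 995.6

995.6 kW


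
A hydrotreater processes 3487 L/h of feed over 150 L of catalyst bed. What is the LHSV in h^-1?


LHSV = volumetric feed rate / catalyst volume
= 3487 L/h / 150 L
= 23.25 h^-1

23.25 h^-1


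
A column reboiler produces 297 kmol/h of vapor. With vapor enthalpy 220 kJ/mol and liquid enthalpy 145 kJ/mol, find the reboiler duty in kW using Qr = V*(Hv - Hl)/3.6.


Qr = 297 * (220 - 145) / 3.6 = 297 * 75 / 3.6 = 6188

6188 kW


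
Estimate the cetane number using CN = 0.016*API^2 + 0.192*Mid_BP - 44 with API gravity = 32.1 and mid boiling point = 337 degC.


CN = 0.016 * 32.1^2 + 0.192 * 337 - 44
CN = 16.48656 + 64.704 - 44 = 37.19056

37.19056


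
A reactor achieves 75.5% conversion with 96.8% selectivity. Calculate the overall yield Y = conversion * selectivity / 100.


Overall yield = conversion (%) * selectivity (%) / 100
Conversion = 75.5%, Selectivity = 96.8%
Y = 75.5 * 96.8 / 100
= 73.084 %

73.084 %


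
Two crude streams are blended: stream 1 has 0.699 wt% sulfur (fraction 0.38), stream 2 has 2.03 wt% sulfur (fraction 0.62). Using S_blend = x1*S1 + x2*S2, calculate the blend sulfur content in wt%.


Linear sulfur blending: S_blend = x1*S1 + x2*S2
Contribution 1: 0.38 * 0.699 = 0.26562 wt%
Contribution 2: 0.62 * 2.03 = 1.2586 wt%
S_blend = 0.26562 + 1.2586 = 1.52422

1.52422 wt%


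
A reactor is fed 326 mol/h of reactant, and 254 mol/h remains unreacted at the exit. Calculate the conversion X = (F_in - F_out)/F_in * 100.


X = (F_in - F_out) / F_in * 100
Moles reacted = 326 - 254 = 72
X = 72 / 326 * 100
= 0.2209 * 100
= 22.09 %

22.09 %


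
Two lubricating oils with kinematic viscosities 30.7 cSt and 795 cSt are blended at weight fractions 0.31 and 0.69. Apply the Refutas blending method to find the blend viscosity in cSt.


Refutas method: VBN_i = 14.534*ln(ln(visc_i + 0.8)) + 10.975, blended linearly by mass fraction; since VBN is linear in VBI_i = ln(ln(visc_i + 0.8)) and the fractions sum to 1, blend VBI directly: visc = exp(exp(VBI_blend)) - 0.8
VBI_1 = ln(ln(30.7 + 0.8)) = 1.23837
VBI_2 = ln(ln(795 + 0.8)) = 1.89902
VBI_blend = 0.31 * 1.23837 + 0.69 * 1.89902 = 1.69422
visc_blend = exp(exp(1.69422)) - 0.8 = 230.2

230.2 cSt


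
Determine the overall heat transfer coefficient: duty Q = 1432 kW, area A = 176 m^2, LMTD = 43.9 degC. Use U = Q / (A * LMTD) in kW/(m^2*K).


From Q = U*A*LMTD, U = Q / (A * LMTD)
U = 1432 / (176 * 43.9) = 1432 / 7726.4 = 0.1853

0.1853 kW/(m^2*K)


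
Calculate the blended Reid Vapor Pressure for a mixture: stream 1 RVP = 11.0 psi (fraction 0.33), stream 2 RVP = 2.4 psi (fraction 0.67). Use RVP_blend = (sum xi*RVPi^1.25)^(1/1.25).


Chevron index: RVP_blend = (sum xi*RVPi^1.25)^(1/1.25)
RVP^1.25 terms: 0.33 * 11.0^1.25 + 0.67 * 2.4^1.25 = 8.61223
RVP_blend = 8.61223^(1/1.25) = 5.599

5.599 psi


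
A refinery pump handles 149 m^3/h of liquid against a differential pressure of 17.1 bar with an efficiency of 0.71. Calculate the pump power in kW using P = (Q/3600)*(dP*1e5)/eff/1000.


Q = 149 / 3600 = 0.0413889 m^3/s
P = 0.0413889 * (17.1 * 1e5) / 0.71 / 1000 = 99.68

99.68 kW


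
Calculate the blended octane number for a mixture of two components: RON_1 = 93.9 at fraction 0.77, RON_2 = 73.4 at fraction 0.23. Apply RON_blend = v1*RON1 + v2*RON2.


Linear blending: RON_blend = sum(vi * RONi)
Contribution 1: 0.77 * 93.9 = 72.303
Contribution 2: 0.23 * 73.4 = 16.882
RON_blend = 72.303 + 16.882 = 89.185

89.185


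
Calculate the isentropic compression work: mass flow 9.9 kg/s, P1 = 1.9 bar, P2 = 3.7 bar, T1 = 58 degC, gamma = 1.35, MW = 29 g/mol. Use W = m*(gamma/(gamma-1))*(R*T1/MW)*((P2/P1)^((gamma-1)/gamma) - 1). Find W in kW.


Isentropic work: W = m*(gamma/(gamma-1))*(R*T1/MW)*((P2/P1)^((gamma-1)/gamma) - 1)
T1 = 58 + 273.15 = 331.15 K
Pressure ratio = 3.7 / 1.9 = 1.94737
Exponent = (1.35 - 1)/1.35 = 0.259259
(P2/P1)^exp - 1 = 1.94737^0.259259 - 1 = 0.188618
W = 9.9 * 1.35 / 0.35 * 8.314 * 331.15 / 29 * 0.188618 = 683.8

683.8 kW


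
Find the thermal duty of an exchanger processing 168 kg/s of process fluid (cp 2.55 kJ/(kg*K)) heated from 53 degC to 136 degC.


Q = m_dot * cp * delta_T
delta_T = 136 - 53 = 83 K
Q = 168 * 2.55 * 83
= 428.4 * 83
= 35557.2 kW

35557.2 kW


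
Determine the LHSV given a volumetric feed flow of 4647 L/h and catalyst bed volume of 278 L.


LHSV = volumetric feed rate / catalyst volume
= 4647 L/h / 278 L
= 16.72 h^-1

16.72 h^-1


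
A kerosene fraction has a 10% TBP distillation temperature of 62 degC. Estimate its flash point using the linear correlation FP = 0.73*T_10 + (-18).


FP = 0.73 * 62 + (-18) = 27.26

27.26 degC


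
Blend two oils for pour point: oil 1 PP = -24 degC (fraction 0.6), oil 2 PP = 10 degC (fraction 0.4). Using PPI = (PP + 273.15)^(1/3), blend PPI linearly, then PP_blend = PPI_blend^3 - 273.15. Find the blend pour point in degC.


PPI_1 = (-24 + 273.15)^(1/3) = 6.292458
PPI_2 = (10 + 273.15)^(1/3) = 6.566574
PPI_blend = 0.6 * 6.292458 + 0.4 * 6.566574 = 6.402104
PP_blend = 6.402104^3 - 273.15 = 262.4026 - 273.15 = -10.75

-10.75 degC


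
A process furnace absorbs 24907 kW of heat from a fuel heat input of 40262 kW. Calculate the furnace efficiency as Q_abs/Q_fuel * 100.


Furnace efficiency = Q_absorbed / Q_fuel * 100
= 24907 / 40262 * 100 = 61.86

61.86 %


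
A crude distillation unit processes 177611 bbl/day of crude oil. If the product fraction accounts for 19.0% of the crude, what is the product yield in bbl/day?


Crude throughput = 177611 bbl/day
Fraction yield = 19.0%
yield = throughput * fraction / 100
yield = 177611 * 19.0 / 100 = 33746.09

33746.09 bbl/day


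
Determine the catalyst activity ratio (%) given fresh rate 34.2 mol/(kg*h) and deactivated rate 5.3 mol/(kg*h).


Activity (%) = (rate_used / rate_fresh) * 100
rate_used = 5.3, rate_fresh = 34.2
= (5.3 / 34.2) * 100
= 0.1550 * 100 = 15.50

15.50 %


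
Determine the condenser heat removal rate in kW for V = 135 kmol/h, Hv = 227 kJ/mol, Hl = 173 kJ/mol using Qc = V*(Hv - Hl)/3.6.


Qc = 135 * (227 - 173) / 3.6 = 135 * 54 / 3.6 = 2025

2025 kW


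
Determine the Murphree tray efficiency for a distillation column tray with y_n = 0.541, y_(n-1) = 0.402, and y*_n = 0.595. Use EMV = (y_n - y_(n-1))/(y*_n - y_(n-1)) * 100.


Murphree vapor efficiency: EMV = (y_n - y_(n-1)) / (y*_n - y_(n-1)) * 100
EMV = (0.541 - 0.402) / (0.595 - 0.402) * 100 = 0.139 / 0.193 * 100 = 72.02

72.02 %


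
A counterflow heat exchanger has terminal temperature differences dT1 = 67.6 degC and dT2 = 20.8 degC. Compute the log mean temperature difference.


LMTD = (dT1 - dT2) / ln(dT1/dT2)
= (67.6 - 20.8) / ln(67.6 / 20.8) = 46.8 / 1.17865 = 39.71

39.71 degC


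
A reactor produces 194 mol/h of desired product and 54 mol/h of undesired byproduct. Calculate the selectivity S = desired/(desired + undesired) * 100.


Selectivity = desired / (desired + undesired) * 100
Total products = 194 + 54 = 248 mol/h
S = 194 / 248 * 100
= 0.7823 * 100
= 78.23 %

78.23 %


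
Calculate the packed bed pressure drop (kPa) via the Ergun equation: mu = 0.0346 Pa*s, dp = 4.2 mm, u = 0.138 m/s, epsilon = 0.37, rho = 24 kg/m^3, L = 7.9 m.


dp = 4.2 mm = 0.0042 m
Viscous term = 150*0.0346*0.138*(1-0.37)^2 / (0.0042^2*0.37^3) = 318144
Inertial term = 1.75*24*0.138^2*(1-0.37) / (0.0042*0.37^3) = 2368.61
dP/L = 318144 + 2368.61 = 320513 Pa/m
dP = 320513 * 7.9 / 1000 = 2532 kPa

2532 kPa


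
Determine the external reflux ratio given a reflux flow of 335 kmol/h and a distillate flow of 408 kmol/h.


Reflux ratio definition: R = L / D (liquid returned / distillate withdrawn)
L = 335 kmol/h, D = 408 kmol/h
R = 335 / 408 = 0.8211

0.8211


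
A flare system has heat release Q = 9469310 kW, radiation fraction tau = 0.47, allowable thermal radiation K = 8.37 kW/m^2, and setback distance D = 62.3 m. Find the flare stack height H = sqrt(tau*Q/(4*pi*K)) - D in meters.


tau*Q/(4*pi*K) = 0.47 * 9469310 / (4 * pi * 8.37) = 42313.7
sqrt(42313.7) = 205.703
H = 205.703 - 62.3 = 143.4

143.4 m


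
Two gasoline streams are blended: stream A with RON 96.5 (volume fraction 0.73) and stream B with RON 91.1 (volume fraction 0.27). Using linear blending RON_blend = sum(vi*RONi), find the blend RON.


Linear blending: RON_blend = sum(vi * RONi)
Contribution 1: 0.73 * 96.5 = 70.445
Contribution 2: 0.27 * 91.1 = 24.597
RON_blend = 70.445 + 24.597 = 95.042

95.042


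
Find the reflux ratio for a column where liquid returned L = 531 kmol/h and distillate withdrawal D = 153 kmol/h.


Reflux ratio definition: R = L / D (liquid returned / distillate withdrawn)
L = 531 kmol/h, D = 153 kmol/h
R = 531 / 153 = 3.471

3.471


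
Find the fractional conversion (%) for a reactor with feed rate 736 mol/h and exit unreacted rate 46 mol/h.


X = (F_in - F_out) / F_in * 100
Moles reacted = 736 - 46 = 690
X = 690 / 736 * 100
= 0.9375 * 100
= 93.75 %

93.75 %


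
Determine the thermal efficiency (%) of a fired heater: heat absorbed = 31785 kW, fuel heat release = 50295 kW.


Furnace efficiency = Q_absorbed / Q_fuel * 100
= 31785 / 50295 * 100 = 63.20

63.20 %


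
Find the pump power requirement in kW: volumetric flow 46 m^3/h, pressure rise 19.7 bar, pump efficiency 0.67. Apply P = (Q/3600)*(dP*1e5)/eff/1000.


Q = 46 / 3600 = 0.0127778 m^3/s
P = 0.0127778 * (19.7 * 1e5) / 0.67 / 1000 = 37.57

37.57 kW


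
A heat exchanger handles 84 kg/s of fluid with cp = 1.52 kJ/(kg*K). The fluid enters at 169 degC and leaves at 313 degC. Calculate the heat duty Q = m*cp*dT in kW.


Q = m_dot * cp * delta_T
delta_T = 313 - 169 = 144 K
Q = 84 * 1.52 * 144
= 127.68 * 144
= 18385.92 kW

18385.92 kW


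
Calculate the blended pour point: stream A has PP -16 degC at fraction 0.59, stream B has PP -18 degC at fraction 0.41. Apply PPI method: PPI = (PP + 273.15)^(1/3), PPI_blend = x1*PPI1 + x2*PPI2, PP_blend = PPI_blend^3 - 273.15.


PPI_1 = (-16 + 273.15)^(1/3) = 6.359098
PPI_2 = (-18 + 273.15)^(1/3) = 6.342569
PPI_blend = 0.59 * 6.359098 + 0.41 * 6.342569 = 6.352321
PP_blend = 6.352321^3 - 273.15 = 256.3287 - 273.15 = -16.82

-16.82 degC


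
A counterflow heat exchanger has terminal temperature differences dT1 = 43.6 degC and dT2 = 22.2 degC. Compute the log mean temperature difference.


LMTD = (dT1 - dT2) / ln(dT1/dT2)
= (43.6 - 22.2) / ln(43.6 / 22.2) = 21.4 / 0.674965 = 31.71

31.71 degC


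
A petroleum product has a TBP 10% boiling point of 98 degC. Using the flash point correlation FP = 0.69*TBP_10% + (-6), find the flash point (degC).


FP = 0.69 * 98 + (-6) = 61.62

61.62 degC


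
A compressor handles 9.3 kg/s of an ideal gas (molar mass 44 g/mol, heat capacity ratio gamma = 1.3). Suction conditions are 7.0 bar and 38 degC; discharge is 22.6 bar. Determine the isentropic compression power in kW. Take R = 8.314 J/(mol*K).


Isentropic work: W = m*(gamma/(gamma-1))*(R*T1/MW)*((P2/P1)^((gamma-1)/gamma) - 1)
T1 = 38 + 273.15 = 311.15 K
Pressure ratio = 22.6 / 7.0 = 3.22857
Exponent = (1.3 - 1)/1.3 = 0.230769
(P2/P1)^exp - 1 = 3.22857^0.230769 - 1 = 0.310581
W = 9.3 * 1.3 / 0.3 * 8.314 * 311.15 / 44 * 0.310581 = 735.9

735.9 kW


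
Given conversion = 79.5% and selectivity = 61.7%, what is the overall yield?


Overall yield = conversion (%) * selectivity (%) / 100
Conversion = 79.5%, Selectivity = 61.7%
Y = 79.5 * 61.7 / 100
= 49.0515 %

49.0515 %


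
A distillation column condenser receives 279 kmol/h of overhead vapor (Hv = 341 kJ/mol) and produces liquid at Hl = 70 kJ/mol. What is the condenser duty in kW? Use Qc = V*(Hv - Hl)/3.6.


Qc = 279 * (341 - 70) / 3.6 = 279 * 271 / 3.6 = 21000

21000 kW


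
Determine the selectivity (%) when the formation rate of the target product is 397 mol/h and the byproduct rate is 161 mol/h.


Selectivity = desired / (desired + undesired) * 100
Total products = 397 + 161 = 558 mol/h
S = 397 / 558 * 100
= 0.7115 * 100
= 71.15 %

71.15 %


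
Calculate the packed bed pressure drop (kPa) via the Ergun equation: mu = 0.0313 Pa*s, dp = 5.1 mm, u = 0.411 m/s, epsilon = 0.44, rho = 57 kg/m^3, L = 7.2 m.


dp = 5.1 mm = 0.0051 m
Viscous term = 150*0.0313*0.411*(1-0.44)^2 / (0.0051^2*0.44^3) = 273121
Inertial term = 1.75*57*0.411^2*(1-0.44) / (0.0051*0.44^3) = 21719.8
dP/L = 273121 + 21719.8 = 294841 Pa/m
dP = 294841 * 7.2 / 1000 = 2123 kPa

2123 kPa


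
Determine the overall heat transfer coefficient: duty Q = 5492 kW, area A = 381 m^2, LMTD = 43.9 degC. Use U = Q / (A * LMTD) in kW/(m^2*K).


From Q = U*A*LMTD, U = Q / (A * LMTD)
U = 5492 / (381 * 43.9) = 5492 / 16725.9 = 0.3284

0.3284 kW/(m^2*K)


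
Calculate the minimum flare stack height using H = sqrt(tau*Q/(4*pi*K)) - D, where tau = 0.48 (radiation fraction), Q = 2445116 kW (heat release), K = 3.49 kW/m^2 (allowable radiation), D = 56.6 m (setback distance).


tau*Q/(4*pi*K) = 0.48 * 2445116 / (4 * pi * 3.49) = 26761.2
sqrt(26761.2) = 163.589
H = 163.589 - 56.6 = 107.0

107.0 m


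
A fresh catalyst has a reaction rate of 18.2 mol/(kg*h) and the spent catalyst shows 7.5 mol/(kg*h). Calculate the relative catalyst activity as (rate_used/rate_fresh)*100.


Activity (%) = (rate_used / rate_fresh) * 100
rate_used = 7.5, rate_fresh = 18.2
= (7.5 / 18.2) * 100
= 0.4121 * 100 = 41.21

41.21 %


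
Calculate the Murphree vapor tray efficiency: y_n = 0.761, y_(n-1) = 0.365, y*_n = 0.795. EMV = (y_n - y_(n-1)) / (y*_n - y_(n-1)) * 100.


Murphree vapor efficiency: EMV = (y_n - y_(n-1)) / (y*_n - y_(n-1)) * 100
EMV = (0.761 - 0.365) / (0.795 - 0.365) * 100 = 0.396 / 0.43 * 100 = 92.09

92.09 %


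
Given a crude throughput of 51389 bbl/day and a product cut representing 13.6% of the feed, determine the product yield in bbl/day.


Crude throughput = 51389 bbl/day
Fraction yield = 13.6%
yield = throughput * fraction / 100
yield = 51389 * 13.6 / 100 = 6988.904

6988.904 bbl/day


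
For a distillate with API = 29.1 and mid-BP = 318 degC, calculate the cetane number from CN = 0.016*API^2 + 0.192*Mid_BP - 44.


CN = 0.016 * 29.1^2 + 0.192 * 318 - 44
CN = 13.54896 + 61.056 - 44 = 30.60496

30.60496


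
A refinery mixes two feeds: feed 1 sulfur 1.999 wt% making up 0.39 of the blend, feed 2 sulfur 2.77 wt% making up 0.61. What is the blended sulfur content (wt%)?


Linear sulfur blending: S_blend = x1*S1 + x2*S2
Contribution 1: 0.39 * 1.999 = 0.77961 wt%
Contribution 2: 0.61 * 2.77 = 1.6897 wt%
S_blend = 0.77961 + 1.6897 = 2.46931

2.46931 wt%


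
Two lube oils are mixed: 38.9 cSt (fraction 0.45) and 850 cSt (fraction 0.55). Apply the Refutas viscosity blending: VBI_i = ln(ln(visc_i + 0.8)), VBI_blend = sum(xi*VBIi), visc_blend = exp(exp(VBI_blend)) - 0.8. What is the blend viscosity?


Refutas method: VBN_i = 14.534*ln(ln(visc_i + 0.8)) + 10.975, blended linearly by mass fraction; since VBN is linear in VBI_i = ln(ln(visc_i + 0.8)) and the fractions sum to 1, blend VBI directly: visc = exp(exp(VBI_blend)) - 0.8
VBI_1 = ln(ln(38.9 + 0.8)) = 1.30328
VBI_2 = ln(ln(850 + 0.8)) = 1.90898
VBI_blend = 0.45 * 1.30328 + 0.55 * 1.90898 = 1.63641
visc_blend = exp(exp(1.63641)) - 0.8 = 169.4

169.4 cSt


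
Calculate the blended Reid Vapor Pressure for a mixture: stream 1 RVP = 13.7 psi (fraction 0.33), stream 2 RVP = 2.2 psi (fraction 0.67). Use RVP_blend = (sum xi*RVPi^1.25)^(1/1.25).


Chevron index: RVP_blend = (sum xi*RVPi^1.25)^(1/1.25)
RVP^1.25 terms: 0.33 * 13.7^1.25 + 0.67 * 2.2^1.25 = 10.4931
RVP_blend = 10.4931^(1/1.25) = 6.557

6.557 psi


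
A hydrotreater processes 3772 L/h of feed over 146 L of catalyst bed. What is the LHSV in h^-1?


LHSV = volumetric feed rate / catalyst volume
= 3772 L/h / 146 L
= 25.84 h^-1

25.84 h^-1


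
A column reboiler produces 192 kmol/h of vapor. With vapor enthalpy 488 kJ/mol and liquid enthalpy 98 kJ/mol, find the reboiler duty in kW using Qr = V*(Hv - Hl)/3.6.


Qr = 192 * (488 - 98) / 3.6 = 192 * 390 / 3.6 = 20800

20800 kW


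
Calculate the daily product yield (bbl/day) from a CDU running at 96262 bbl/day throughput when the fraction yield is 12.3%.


Crude throughput = 96262 bbl/day
Fraction yield = 12.3%
yield = throughput * fraction / 100
yield = 96262 * 12.3 / 100 = 11840.226

11840.226 bbl/day


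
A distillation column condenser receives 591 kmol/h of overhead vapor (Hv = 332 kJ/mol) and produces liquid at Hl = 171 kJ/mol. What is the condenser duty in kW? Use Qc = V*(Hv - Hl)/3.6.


Qc = 591 * (332 - 171) / 3.6 = 591 * 161 / 3.6 = 26430

26430 kW


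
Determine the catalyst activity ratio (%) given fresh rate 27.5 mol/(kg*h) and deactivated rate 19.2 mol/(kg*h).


Activity (%) = (rate_used / rate_fresh) * 100
rate_used = 19.2, rate_fresh = 27.5
= (19.2 / 27.5) * 100
= 0.6982 * 100 = 69.82

69.82 %


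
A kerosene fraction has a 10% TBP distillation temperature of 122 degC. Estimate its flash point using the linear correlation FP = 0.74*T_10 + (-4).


FP = 0.74 * 122 + (-4) = 86.28

86.28 degC


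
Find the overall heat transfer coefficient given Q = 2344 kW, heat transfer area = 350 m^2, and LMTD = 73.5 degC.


From Q = U*A*LMTD, U = Q / (A * LMTD)
U = 2344 / (350 * 73.5) = 2344 / 25725 = 0.09112

0.09112 kW/(m^2*K)


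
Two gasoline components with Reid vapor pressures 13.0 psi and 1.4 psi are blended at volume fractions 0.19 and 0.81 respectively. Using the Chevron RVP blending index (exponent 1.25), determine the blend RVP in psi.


Chevron index: RVP_blend = (sum xi*RVPi^1.25)^(1/1.25)
RVP^1.25 terms: 0.19 * 13.0^1.25 + 0.81 * 1.4^1.25 = 5.92362
RVP_blend = 5.92362^(1/1.25) = 4.150

4.150 psi


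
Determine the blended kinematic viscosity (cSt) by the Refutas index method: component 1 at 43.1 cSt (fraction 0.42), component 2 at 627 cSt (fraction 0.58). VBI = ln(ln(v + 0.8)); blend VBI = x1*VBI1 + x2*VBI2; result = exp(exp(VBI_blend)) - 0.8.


Refutas method: VBN_i = 14.534*ln(ln(visc_i + 0.8)) + 10.975, blended linearly by mass fraction; since VBN is linear in VBI_i = ln(ln(visc_i + 0.8)) and the fractions sum to 1, blend VBI directly: visc = exp(exp(VBI_blend)) - 0.8
VBI_1 = ln(ln(43.1 + 0.8)) = 1.33023
VBI_2 = ln(ln(627 + 0.8)) = 1.86287
VBI_blend = 0.42 * 1.33023 + 0.58 * 1.86287 = 1.63916
visc_blend = exp(exp(1.63916)) - 0.8 = 171.8

171.8 cSt


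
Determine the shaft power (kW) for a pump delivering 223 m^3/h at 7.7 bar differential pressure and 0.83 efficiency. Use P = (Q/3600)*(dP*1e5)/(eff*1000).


Q = 223 / 3600 = 0.0619444 m^3/s
P = 0.0619444 * (7.7 * 1e5) / 0.83 / 1000 = 57.47

57.47 kW


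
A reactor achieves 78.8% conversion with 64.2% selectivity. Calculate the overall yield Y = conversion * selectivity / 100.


Overall yield = conversion (%) * selectivity (%) / 100
Conversion = 78.8%, Selectivity = 64.2%
Y = 78.8 * 64.2 / 100
= 50.5896 %

50.5896 %


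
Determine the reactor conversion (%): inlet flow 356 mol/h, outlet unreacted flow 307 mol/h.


X = (F_in - F_out) / F_in * 100
Moles reacted = 356 - 307 = 49
X = 49 / 356 * 100
= 0.1376 * 100
= 13.76 %

13.76 %


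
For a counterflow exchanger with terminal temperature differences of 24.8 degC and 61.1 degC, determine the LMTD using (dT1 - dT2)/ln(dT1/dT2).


LMTD = (dT1 - dT2) / ln(dT1/dT2)
= (24.8 - 61.1) / ln(24.8 / 61.1) = -36.3 / -0.901668 = 40.26

40.26 degC


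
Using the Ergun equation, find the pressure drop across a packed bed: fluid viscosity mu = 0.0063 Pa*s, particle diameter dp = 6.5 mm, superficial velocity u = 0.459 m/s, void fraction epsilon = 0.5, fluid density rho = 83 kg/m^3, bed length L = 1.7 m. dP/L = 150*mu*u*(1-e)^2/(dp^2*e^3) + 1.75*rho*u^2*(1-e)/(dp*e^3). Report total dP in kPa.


dp = 6.5 mm = 0.0065 m
Viscous term = 150*0.0063*0.459*(1-0.5)^2 / (0.0065^2*0.5^3) = 20532.8
Inertial term = 1.75*83*0.459^2*(1-0.5) / (0.0065*0.5^3) = 18831.6
dP/L = 20532.8 + 18831.6 = 39364.4 Pa/m
dP = 39364.4 * 1.7 / 1000 = 66.92 kPa

66.92 kPa


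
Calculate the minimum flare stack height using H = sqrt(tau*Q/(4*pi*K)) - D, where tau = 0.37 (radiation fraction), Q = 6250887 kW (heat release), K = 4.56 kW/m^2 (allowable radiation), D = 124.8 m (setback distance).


tau*Q/(4*pi*K) = 0.37 * 6250887 / (4 * pi * 4.56) = 40361.6
sqrt(40361.6) = 200.902
H = 200.902 - 124.8 = 76.10

76.10 m


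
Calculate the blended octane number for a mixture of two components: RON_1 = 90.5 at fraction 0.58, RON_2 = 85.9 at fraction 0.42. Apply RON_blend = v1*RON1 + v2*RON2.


Linear blending: RON_blend = sum(vi * RONi)
Contribution 1: 0.58 * 90.5 = 52.49
Contribution 2: 0.42 * 85.9 = 36.078
RON_blend = 52.49 + 36.078 = 88.568

88.568


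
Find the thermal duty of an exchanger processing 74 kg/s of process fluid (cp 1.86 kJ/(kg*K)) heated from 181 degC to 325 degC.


Q = m_dot * cp * delta_T
delta_T = 325 - 181 = 144 K
Q = 74 * 1.86 * 144
= 137.64 * 144
= 19820.16 kW

19820.16 kW


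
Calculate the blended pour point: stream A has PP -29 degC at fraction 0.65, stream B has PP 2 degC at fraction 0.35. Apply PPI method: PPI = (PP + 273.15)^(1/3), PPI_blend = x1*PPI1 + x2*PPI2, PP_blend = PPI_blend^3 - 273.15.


PPI_1 = (-29 + 273.15)^(1/3) = 6.25008
PPI_2 = (2 + 273.15)^(1/3) = 6.504139
PPI_blend = 0.65 * 6.25008 + 0.35 * 6.504139 = 6.339001
PP_blend = 6.339001^3 - 273.15 = 254.7197 - 273.15 = -18.43

-18.43 degC


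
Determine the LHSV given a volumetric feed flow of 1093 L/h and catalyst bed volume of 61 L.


LHSV = volumetric feed rate / catalyst volume
= 1093 L/h / 61 L
= 17.92 h^-1

17.92 h^-1


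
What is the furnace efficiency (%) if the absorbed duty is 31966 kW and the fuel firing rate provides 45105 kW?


Furnace efficiency = Q_absorbed / Q_fuel * 100
= 31966 / 45105 * 100 = 70.87

70.87 %


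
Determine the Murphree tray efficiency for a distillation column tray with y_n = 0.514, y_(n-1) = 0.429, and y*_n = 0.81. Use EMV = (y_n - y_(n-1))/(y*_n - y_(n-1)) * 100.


Murphree vapor efficiency: EMV = (y_n - y_(n-1)) / (y*_n - y_(n-1)) * 100
EMV = (0.514 - 0.429) / (0.81 - 0.429) * 100 = 0.085 / 0.381 * 100 = 22.31

22.31 %


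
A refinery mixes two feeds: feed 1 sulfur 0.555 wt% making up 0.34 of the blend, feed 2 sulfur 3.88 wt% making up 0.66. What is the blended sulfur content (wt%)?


Linear sulfur blending: S_blend = x1*S1 + x2*S2
Contribution 1: 0.34 * 0.555 = 0.1887 wt%
Contribution 2: 0.66 * 3.88 = 2.5608 wt%
S_blend = 0.1887 + 2.5608 = 2.7495

2.7495 wt%


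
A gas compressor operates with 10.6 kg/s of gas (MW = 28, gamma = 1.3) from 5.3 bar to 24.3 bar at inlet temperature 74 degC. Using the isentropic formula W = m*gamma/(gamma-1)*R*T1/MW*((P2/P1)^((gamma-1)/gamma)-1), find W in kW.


Isentropic work: W = m*(gamma/(gamma-1))*(R*T1/MW)*((P2/P1)^((gamma-1)/gamma) - 1)
T1 = 74 + 273.15 = 347.15 K
Pressure ratio = 24.3 / 5.3 = 4.58491
Exponent = (1.3 - 1)/1.3 = 0.230769
(P2/P1)^exp - 1 = 4.58491^0.230769 - 1 = 0.421067
W = 10.6 * 1.3 / 0.3 * 8.314 * 347.15 / 28 * 0.421067 = 1994

1994 kW


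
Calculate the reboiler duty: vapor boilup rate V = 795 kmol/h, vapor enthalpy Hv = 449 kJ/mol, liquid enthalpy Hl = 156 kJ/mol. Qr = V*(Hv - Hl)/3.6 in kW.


Qr = 795 * (449 - 156) / 3.6 = 795 * 293 / 3.6 = 64700

64700 kW


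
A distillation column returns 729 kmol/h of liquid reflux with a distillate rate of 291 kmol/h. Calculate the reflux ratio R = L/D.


Reflux ratio definition: R = L / D (liquid returned / distillate withdrawn)
L = 729 kmol/h, D = 291 kmol/h
R = 729 / 291 = 2.505

2.505


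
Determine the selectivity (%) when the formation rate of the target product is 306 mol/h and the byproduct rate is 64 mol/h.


Selectivity = desired / (desired + undesired) * 100
Total products = 306 + 64 = 370 mol/h
S = 306 / 370 * 100
= 0.8270 * 100
= 82.70 %

82.70 %


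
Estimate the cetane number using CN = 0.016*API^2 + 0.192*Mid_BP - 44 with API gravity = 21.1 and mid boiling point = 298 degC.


CN = 0.016 * 21.1^2 + 0.192 * 298 - 44
CN = 7.12336 + 57.216 - 44 = 20.33936

20.33936


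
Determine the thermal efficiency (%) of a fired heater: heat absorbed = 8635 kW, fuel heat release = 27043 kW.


Furnace efficiency = Q_absorbed / Q_fuel * 100
= 8635 / 27043 * 100 = 31.93

31.93 %


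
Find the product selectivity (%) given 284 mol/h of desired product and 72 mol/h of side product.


Selectivity = desired / (desired + undesired) * 100
Total products = 284 + 72 = 356 mol/h
S = 284 / 356 * 100
= 0.7978 * 100
= 79.78 %

79.78 %
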